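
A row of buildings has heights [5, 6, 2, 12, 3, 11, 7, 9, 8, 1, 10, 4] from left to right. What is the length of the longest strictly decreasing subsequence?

5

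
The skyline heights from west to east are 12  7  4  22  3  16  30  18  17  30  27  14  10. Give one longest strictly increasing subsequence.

Patience tails give the LIS length; then backtrack through the dp parents:
12 → extends → [12]
7 → replaces 12 → [7]
4 → replaces 7 → [4]
22 → extends → [4, 22]
3 → replaces 4 → [3, 22]
16 → replaces 22 → [3, 16]
30 → extends → [3, 16, 30]
18 → replaces 30 → [3, 16, 18]
17 → replaces 18 → [3, 16, 17]
30 → extends → [3, 16, 17, 30]
27 → replaces 30 → [3, 16, 17, 27]
14 → replaces 16 → [3, 14, 17, 27]
10 → replaces 14 → [3, 10, 17, 27]
Length 4; one witness is 12, 16, 18, 30.

12, 16, 18, 30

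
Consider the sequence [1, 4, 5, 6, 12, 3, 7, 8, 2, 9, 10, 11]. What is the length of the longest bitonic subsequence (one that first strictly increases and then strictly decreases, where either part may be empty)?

inc[i] = longest strictly increasing subsequence ending at i; dec[i] = longest strictly decreasing subsequence starting at i:
i:      1  2  3  4  5  6  7  8  9 10 11 12
a[i]:   1  4  5  6 12  3  7  8  2  9 10 11
inc:    1  2  3  4  5  2  5  6  2  7  8  9
dec:    1  3  3  3  3  2  2  2  1  1  1  1
Best peak at i=12 (value 11): inc=9, dec=1, length 9+1−1 = 9.

9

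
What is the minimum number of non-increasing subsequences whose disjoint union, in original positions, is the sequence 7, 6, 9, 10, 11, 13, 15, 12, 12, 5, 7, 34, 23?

Place each on the leftmost legal pile:
7 → new pile 1 (tops now [7])
6 → pile 1 (tops now [6])
9 → new pile 2 (tops now [6, 9])
10 → new pile 3 (tops now [6, 9, 10])
11 → new pile 4 (tops now [6, 9, 10, 11])
13 → new pile 5 (tops now [6, 9, 10, 11, 13])
15 → new pile 6 (tops now [6, 9, 10, 11, 13, 15])
12 → pile 5 (tops now [6, 9, 10, 11, 12, 15])
12 → pile 5 (tops now [6, 9, 10, 11, 12, 15])
5 → pile 1 (tops now [5, 9, 10, 11, 12, 15])
7 → pile 2 (tops now [5, 7, 10, 11, 12, 15])
34 → new pile 7 (tops now [5, 7, 10, 11, 12, 15, 34])
23 → pile 7 (tops now [5, 7, 10, 11, 12, 15, 23])
Seven piles.

7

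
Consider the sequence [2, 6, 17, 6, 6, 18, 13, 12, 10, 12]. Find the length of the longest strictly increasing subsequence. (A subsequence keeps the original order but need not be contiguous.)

Track the smallest tail for each achievable length (strict):
2 → extends → [2]
6 → extends → [2, 6]
17 → extends → [2, 6, 17]
6 → already a tail → [2, 6, 17]
6 → already a tail → [2, 6, 17]
18 → extends → [2, 6, 17, 18]
13 → replaces 17 → [2, 6, 13, 18]
12 → replaces 13 → [2, 6, 12, 18]
10 → replaces 12 → [2, 6, 10, 18]
12 → replaces 18 → [2, 6, 10, 12]
Four tails, so the longest strictly increasing subsequence has length 4 (e.g. 2, 6, 17, 18).

4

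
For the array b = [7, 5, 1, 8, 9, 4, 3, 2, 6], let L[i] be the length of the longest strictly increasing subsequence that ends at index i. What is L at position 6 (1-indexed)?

2

dp[i] = 1 + max{dp[j] : j<i, b[j]<b[i]} (or 1 if no such j):
i:     1 2 3 4 5 6 7 8 9
b[i]:  7 5 1 8 9 4 3 2 6
dp:    1 1 1 2 3 2 2 2 3
At index 6 the value is 2.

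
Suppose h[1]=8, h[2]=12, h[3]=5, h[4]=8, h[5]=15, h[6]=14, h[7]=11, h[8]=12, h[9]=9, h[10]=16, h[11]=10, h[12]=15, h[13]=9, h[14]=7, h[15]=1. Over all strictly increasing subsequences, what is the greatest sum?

52

Let S[i] be the best sum of a strictly increasing subsequence ending at i:
i:      1  2  3  4  5  6  7  8  9 10 11 12 13 14 15
h[i]:   8 12  5  8 15 14 11 12  9 16 10 15  9  7  1
S:      8 20  5 13 35 34 24 36 22 52 32 51 22 12  1
Maximum is 52 (e.g. 5 + 8 + 11 + 12 + 16).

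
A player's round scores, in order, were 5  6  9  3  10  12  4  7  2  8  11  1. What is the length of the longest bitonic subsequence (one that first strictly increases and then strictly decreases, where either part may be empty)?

inc[i] = longest strictly increasing subsequence ending at i; dec[i] = longest strictly decreasing subsequence starting at i:
i:      1  2  3  4  5  6  7  8  9 10 11 12
a[i]:   5  6  9  3 10 12  4  7  2  8 11  1
inc:    1  2  3  1  4  5  2  3  1  4  5  1
dec:    4  4  4  3  4  4  3  3  2  2  2  1
Best peak at i=6 (value 12): inc=5, dec=4, length 5+4−1 = 8.

8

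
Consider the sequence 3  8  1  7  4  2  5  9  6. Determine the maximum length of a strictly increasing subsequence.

4

Let dp[i] be the length of the longest such subsequence ending at index i:
i:     1 2 3 4 5 6 7 8 9
a[i]:  3 8 1 7 4 2 5 9 6
dp:    1 2 1 2 2 2 3 4 4
Maximum dp value is 4.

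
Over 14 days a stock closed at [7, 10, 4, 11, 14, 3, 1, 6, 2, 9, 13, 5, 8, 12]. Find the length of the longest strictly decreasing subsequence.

4

Negate each value so 'decreasing' becomes 'increasing', then run patience tails on the negated sequence:
-7 → extends → [-7]
-10 → replaces -7 → [-10]
-4 → extends → [-10, -4]
-11 → replaces -10 → [-11, -4]
-14 → replaces -11 → [-14, -4]
-3 → extends → [-14, -4, -3]
-1 → extends → [-14, -4, -3, -1]
-6 → replaces -4 → [-14, -6, -3, -1]
-2 → replaces -1 → [-14, -6, -3, -2]
-9 → replaces -6 → [-14, -9, -3, -2]
-13 → replaces -9 → [-14, -13, -3, -2]
-5 → replaces -3 → [-14, -13, -5, -2]
-8 → replaces -5 → [-14, -13, -8, -2]
-12 → replaces -8 → [-14, -13, -12, -2]
Four tails, so the longest strictly decreasing subsequence of the original has length 4.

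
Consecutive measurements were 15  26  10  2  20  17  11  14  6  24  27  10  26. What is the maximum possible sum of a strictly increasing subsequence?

Let S[i] be the best sum of a strictly increasing subsequence ending at i:
i:      1  2  3  4  5  6  7  8  9 10 11 12 13
a[i]:  15 26 10  2 20 17 11 14  6 24 27 10 26
S:     15 41 10  2 35 32 21 35  8 59 86 18 85
Maximum is 86 (e.g. 10 + 11 + 14 + 24 + 27).

86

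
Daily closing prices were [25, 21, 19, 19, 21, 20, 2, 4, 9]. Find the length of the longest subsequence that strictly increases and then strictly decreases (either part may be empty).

4

inc[i] = longest strictly increasing subsequence ending at i; dec[i] = longest strictly decreasing subsequence starting at i:
i:      1  2  3  4  5  6  7  8  9
a[i]:  25 21 19 19 21 20  2  4  9
inc:    1  1  1  1  2  2  1  2  3
dec:    4  3  2  2  3  2  1  1  1
Best peak at i=1 (value 25): inc=1, dec=4, length 1+4−1 = 4.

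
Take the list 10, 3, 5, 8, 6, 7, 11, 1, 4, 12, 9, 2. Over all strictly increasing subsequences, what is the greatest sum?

44

Let S[i] be the best sum of a strictly increasing subsequence ending at i:
i:      1  2  3  4  5  6  7  8  9 10 11 12
a[i]:  10  3  5  8  6  7 11  1  4 12  9  2
S:     10  3  8 16 14 21 32  1  7 44 30  3
Maximum is 44 (e.g. 3 + 5 + 6 + 7 + 11 + 12).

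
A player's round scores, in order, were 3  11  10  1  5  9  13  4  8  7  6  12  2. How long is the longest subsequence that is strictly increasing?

Let dp[i] be the length of the longest such subsequence ending at index i:
i:      1  2  3  4  5  6  7  8  9 10 11 12 13
a[i]:   3 11 10  1  5  9 13  4  8  7  6 12  2
dp:     1  2  2  1  2  3  4  2  3  3  3  4  2
Maximum dp value is 4.

4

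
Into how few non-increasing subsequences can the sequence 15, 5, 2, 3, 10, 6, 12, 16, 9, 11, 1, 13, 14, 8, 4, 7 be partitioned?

7

Place each on the leftmost legal pile:
15 → new pile 1 (tops now [15])
5 → pile 1 (tops now [5])
2 → pile 1 (tops now [2])
3 → new pile 2 (tops now [2, 3])
10 → new pile 3 (tops now [2, 3, 10])
6 → pile 3 (tops now [2, 3, 6])
12 → new pile 4 (tops now [2, 3, 6, 12])
16 → new pile 5 (tops now [2, 3, 6, 12, 16])
9 → pile 4 (tops now [2, 3, 6, 9, 16])
11 → pile 5 (tops now [2, 3, 6, 9, 11])
1 → pile 1 (tops now [1, 3, 6, 9, 11])
13 → new pile 6 (tops now [1, 3, 6, 9, 11, 13])
14 → new pile 7 (tops now [1, 3, 6, 9, 11, 13, 14])
8 → pile 4 (tops now [1, 3, 6, 8, 11, 13, 14])
4 → pile 3 (tops now [1, 3, 4, 8, 11, 13, 14])
7 → pile 4 (tops now [1, 3, 4, 7, 11, 13, 14])
Seven piles.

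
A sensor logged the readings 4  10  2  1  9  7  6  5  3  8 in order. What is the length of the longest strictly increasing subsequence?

3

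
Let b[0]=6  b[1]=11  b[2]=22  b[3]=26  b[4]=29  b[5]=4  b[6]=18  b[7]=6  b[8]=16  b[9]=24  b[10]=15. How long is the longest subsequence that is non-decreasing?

5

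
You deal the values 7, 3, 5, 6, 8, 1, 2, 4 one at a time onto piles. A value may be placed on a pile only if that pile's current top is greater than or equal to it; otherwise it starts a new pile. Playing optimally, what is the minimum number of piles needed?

4

Place each on the leftmost legal pile:
7 → new pile 1 (tops now [7])
3 → pile 1 (tops now [3])
5 → new pile 2 (tops now [3, 5])
6 → new pile 3 (tops now [3, 5, 6])
8 → new pile 4 (tops now [3, 5, 6, 8])
1 → pile 1 (tops now [1, 5, 6, 8])
2 → pile 2 (tops now [1, 2, 6, 8])
4 → pile 3 (tops now [1, 2, 4, 8])
Four piles.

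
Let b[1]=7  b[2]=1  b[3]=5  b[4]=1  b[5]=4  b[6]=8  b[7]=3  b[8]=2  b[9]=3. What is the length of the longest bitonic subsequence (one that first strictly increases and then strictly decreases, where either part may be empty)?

5

inc[i] = longest strictly increasing subsequence ending at i; dec[i] = longest strictly decreasing subsequence starting at i:
i:     1 2 3 4 5 6 7 8 9
b[i]:  7 1 5 1 4 8 3 2 3
inc:   1 1 2 1 2 3 2 2 3
dec:   5 1 4 1 3 3 2 1 1
Best peak at i=1 (value 7): inc=1, dec=5, length 1+5−1 = 5.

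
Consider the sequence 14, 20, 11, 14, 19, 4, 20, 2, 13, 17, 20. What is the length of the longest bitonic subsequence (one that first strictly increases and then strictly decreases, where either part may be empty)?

5

inc[i] = longest strictly increasing subsequence ending at i; dec[i] = longest strictly decreasing subsequence starting at i:
i:      1  2  3  4  5  6  7  8  9 10 11
a[i]:  14 20 11 14 19  4 20  2 13 17 20
inc:    1  2  1  2  3  1  4  1  2  3  4
dec:    4  4  3  3  3  2  2  1  1  1  1
Best peak at i=2 (value 20): inc=2, dec=4, length 2+4−1 = 5.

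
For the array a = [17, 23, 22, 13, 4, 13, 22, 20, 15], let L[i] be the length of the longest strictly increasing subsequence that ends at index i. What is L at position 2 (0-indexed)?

2

dp[i] = 1 + max{dp[j] : j<i, a[j]<a[i]} (or 1 if no such j):
i:      0  1  2  3  4  5  6  7  8
a[i]:  17 23 22 13  4 13 22 20 15
dp:     1  2  2  1  1  2  3  3  3
At index 2 the value is 2.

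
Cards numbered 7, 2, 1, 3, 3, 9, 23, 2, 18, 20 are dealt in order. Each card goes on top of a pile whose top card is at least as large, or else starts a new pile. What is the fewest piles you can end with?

Place each on the leftmost legal pile:
7 → new pile 1 (tops now [7])
2 → pile 1 (tops now [2])
1 → pile 1 (tops now [1])
3 → new pile 2 (tops now [1, 3])
3 → pile 2 (tops now [1, 3])
9 → new pile 3 (tops now [1, 3, 9])
23 → new pile 4 (tops now [1, 3, 9, 23])
2 → pile 2 (tops now [1, 2, 9, 23])
18 → pile 4 (tops now [1, 2, 9, 18])
20 → new pile 5 (tops now [1, 2, 9, 18, 20])
Five piles.

5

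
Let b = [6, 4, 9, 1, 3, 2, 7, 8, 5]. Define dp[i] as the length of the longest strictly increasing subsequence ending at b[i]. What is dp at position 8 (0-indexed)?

dp[i] = 1 + max{dp[j] : j<i, b[j]<b[i]} (or 1 if no such j):
i:     0 1 2 3 4 5 6 7 8
b[i]:  6 4 9 1 3 2 7 8 5
dp:    1 1 2 1 2 2 3 4 3
At index 8 the value is 3.

3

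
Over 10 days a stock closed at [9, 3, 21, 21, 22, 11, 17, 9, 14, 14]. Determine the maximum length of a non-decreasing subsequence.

Track the smallest tail for each achievable length (allowing ties):
9 → extends → [9]
3 → replaces 9 → [3]
21 → extends → [3, 21]
21 → extends → [3, 21, 21]
22 → extends → [3, 21, 21, 22]
11 → replaces 21 → [3, 11, 21, 22]
17 → replaces 21 → [3, 11, 17, 22]
9 → replaces 11 → [3, 9, 17, 22]
14 → replaces 17 → [3, 9, 14, 22]
14 → replaces 22 → [3, 9, 14, 14]
Four tails, so the longest non-decreasing subsequence has length 4 (e.g. 9, 21, 21, 22).

4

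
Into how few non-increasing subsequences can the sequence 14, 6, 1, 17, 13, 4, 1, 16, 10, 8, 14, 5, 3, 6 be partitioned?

The minimum number of non-increasing subsequences covering a sequence equals the length of its longest strictly increasing subsequence.
LIS length is 4 (e.g. 1, 4, 10, 14), so 4 piles are needed.

4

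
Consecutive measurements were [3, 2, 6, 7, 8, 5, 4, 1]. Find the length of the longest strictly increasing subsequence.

4

Let dp[i] be the length of the longest such subsequence ending at index i:
i:     1 2 3 4 5 6 7 8
a[i]:  3 2 6 7 8 5 4 1
dp:    1 1 2 3 4 2 2 1
Maximum dp value is 4.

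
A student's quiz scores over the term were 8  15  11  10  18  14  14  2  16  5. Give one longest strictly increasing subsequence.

8, 11, 14, 16

Patience tails give the LIS length; then backtrack through the dp parents:
8 → extends → [8]
15 → extends → [8, 15]
11 → replaces 15 → [8, 11]
10 → replaces 11 → [8, 10]
18 → extends → [8, 10, 18]
14 → replaces 18 → [8, 10, 14]
14 → already a tail → [8, 10, 14]
2 → replaces 8 → [2, 10, 14]
16 → extends → [2, 10, 14, 16]
5 → replaces 10 → [2, 5, 14, 16]
Length 4; one witness is 8, 11, 14, 16.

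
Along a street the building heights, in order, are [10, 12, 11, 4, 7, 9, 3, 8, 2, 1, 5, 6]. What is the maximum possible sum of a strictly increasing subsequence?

22

Let S[i] be the best sum of a strictly increasing subsequence ending at i:
i:      1  2  3  4  5  6  7  8  9 10 11 12
a[i]:  10 12 11  4  7  9  3  8  2  1  5  6
S:     10 22 21  4 11 20  3 19  2  1  9 15
Maximum is 22 (e.g. 10 + 12).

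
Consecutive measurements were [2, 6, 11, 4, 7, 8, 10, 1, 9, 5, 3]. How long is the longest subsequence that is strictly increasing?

5

Track the smallest tail for each achievable length (strict):
2 → extends → [2]
6 → extends → [2, 6]
11 → extends → [2, 6, 11]
4 → replaces 6 → [2, 4, 11]
7 → replaces 11 → [2, 4, 7]
8 → extends → [2, 4, 7, 8]
10 → extends → [2, 4, 7, 8, 10]
1 → replaces 2 → [1, 4, 7, 8, 10]
9 → replaces 10 → [1, 4, 7, 8, 9]
5 → replaces 7 → [1, 4, 5, 8, 9]
3 → replaces 4 → [1, 3, 5, 8, 9]
Five tails, so the longest strictly increasing subsequence has length 5 (e.g. 2, 6, 7, 8, 10).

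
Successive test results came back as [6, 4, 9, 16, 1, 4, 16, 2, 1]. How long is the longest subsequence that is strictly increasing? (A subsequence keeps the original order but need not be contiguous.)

3

Let dp[i] be the length of the longest such subsequence ending at index i:
i:      1  2  3  4  5  6  7  8  9
a[i]:   6  4  9 16  1  4 16  2  1
dp:     1  1  2  3  1  2  3  2  1
Maximum dp value is 3.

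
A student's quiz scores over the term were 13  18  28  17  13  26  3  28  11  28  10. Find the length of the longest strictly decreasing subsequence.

5

Let dp[i] be the longest strictly decreasing subsequence ending at i:
i:      1  2  3  4  5  6  7  8  9 10 11
a[i]:  13 18 28 17 13 26  3 28 11 28 10
dp:     1  1  1  2  3  2  4  1  4  1  5
Maximum is 5.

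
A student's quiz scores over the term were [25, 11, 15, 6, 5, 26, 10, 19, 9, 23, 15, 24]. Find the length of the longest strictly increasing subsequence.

5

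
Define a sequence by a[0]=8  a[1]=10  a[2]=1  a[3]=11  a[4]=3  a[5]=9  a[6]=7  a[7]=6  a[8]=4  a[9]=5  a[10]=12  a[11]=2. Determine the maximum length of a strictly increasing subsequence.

5

Track the smallest tail for each achievable length (strict):
8 → extends → [8]
10 → extends → [8, 10]
1 → replaces 8 → [1, 10]
11 → extends → [1, 10, 11]
3 → replaces 10 → [1, 3, 11]
9 → replaces 11 → [1, 3, 9]
7 → replaces 9 → [1, 3, 7]
6 → replaces 7 → [1, 3, 6]
4 → replaces 6 → [1, 3, 4]
5 → extends → [1, 3, 4, 5]
12 → extends → [1, 3, 4, 5, 12]
2 → replaces 3 → [1, 2, 4, 5, 12]
Five tails, so the longest strictly increasing subsequence has length 5 (e.g. 1, 3, 4, 5, 12).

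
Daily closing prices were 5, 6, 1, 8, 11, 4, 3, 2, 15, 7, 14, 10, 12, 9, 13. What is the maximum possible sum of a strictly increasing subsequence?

Let S[i] be the best sum of a strictly increasing subsequence ending at i:
i:      1  2  3  4  5  6  7  8  9 10 11 12 13 14 15
a[i]:   5  6  1  8 11  4  3  2 15  7 14 10 12  9 13
S:      5 11  1 19 30  5  4  3 45 18 44 29 42 28 55
Maximum is 55 (e.g. 5 + 6 + 8 + 11 + 12 + 13).

55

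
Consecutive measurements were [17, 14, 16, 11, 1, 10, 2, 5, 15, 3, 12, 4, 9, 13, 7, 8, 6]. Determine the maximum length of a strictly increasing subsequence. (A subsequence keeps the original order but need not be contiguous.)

Track the smallest tail for each achievable length (strict):
17 → extends → [17]
14 → replaces 17 → [14]
16 → extends → [14, 16]
11 → replaces 14 → [11, 16]
1 → replaces 11 → [1, 16]
10 → replaces 16 → [1, 10]
2 → replaces 10 → [1, 2]
5 → extends → [1, 2, 5]
15 → extends → [1, 2, 5, 15]
3 → replaces 5 → [1, 2, 3, 15]
12 → replaces 15 → [1, 2, 3, 12]
4 → replaces 12 → [1, 2, 3, 4]
9 → extends → [1, 2, 3, 4, 9]
13 → extends → [1, 2, 3, 4, 9, 13]
7 → replaces 9 → [1, 2, 3, 4, 7, 13]
8 → replaces 13 → [1, 2, 3, 4, 7, 8]
6 → replaces 7 → [1, 2, 3, 4, 6, 8]
Six tails, so the longest strictly increasing subsequence has length 6 (e.g. 1, 2, 3, 4, 9, 13).

6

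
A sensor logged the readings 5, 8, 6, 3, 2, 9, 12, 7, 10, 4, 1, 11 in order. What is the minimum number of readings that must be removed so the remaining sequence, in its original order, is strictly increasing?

Fewest deletions = n − (longest strictly increasing subsequence).
i:      1  2  3  4  5  6  7  8  9 10 11 12
a[i]:   5  8  6  3  2  9 12  7 10  4  1 11
dp:     1  2  2  1  1  3  4  3  4  2  1  5
max dp = 5, so deletions = 12 − 5 = 7.

7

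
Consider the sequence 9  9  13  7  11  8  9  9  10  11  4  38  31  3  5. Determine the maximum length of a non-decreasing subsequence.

7

Track the smallest tail for each achievable length (allowing ties):
9 → extends → [9]
9 → extends → [9, 9]
13 → extends → [9, 9, 13]
7 → replaces 9 → [7, 9, 13]
11 → replaces 13 → [7, 9, 11]
8 → replaces 9 → [7, 8, 11]
9 → replaces 11 → [7, 8, 9]
9 → extends → [7, 8, 9, 9]
10 → extends → [7, 8, 9, 9, 10]
11 → extends → [7, 8, 9, 9, 10, 11]
4 → replaces 7 → [4, 8, 9, 9, 10, 11]
38 → extends → [4, 8, 9, 9, 10, 11, 38]
31 → replaces 38 → [4, 8, 9, 9, 10, 11, 31]
3 → replaces 4 → [3, 8, 9, 9, 10, 11, 31]
5 → replaces 8 → [3, 5, 9, 9, 10, 11, 31]
Seven tails, so the longest non-decreasing subsequence has length 7 (e.g. 9, 9, 9, 9, 10, 11, 38).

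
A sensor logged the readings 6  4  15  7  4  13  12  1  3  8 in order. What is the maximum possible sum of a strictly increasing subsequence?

26

Let S[i] be the best sum of a strictly increasing subsequence ending at i:
i:      1  2  3  4  5  6  7  8  9 10
a[i]:   6  4 15  7  4 13 12  1  3  8
S:      6  4 21 13  4 26 25  1  4 21
Maximum is 26 (e.g. 6 + 7 + 13).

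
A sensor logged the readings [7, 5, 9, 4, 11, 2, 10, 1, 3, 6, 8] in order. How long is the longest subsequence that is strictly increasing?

4

Let dp[i] be the length of the longest such subsequence ending at index i:
i:      1  2  3  4  5  6  7  8  9 10 11
a[i]:   7  5  9  4 11  2 10  1  3  6  8
dp:     1  1  2  1  3  1  3  1  2  3  4
Maximum dp value is 4.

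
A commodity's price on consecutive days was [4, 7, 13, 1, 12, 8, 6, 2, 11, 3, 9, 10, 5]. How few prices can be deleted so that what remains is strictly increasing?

Fewest deletions = n − (longest strictly increasing subsequence).
Patience tails:
4 → extends → [4]
7 → extends → [4, 7]
13 → extends → [4, 7, 13]
1 → replaces 4 → [1, 7, 13]
12 → replaces 13 → [1, 7, 12]
8 → replaces 12 → [1, 7, 8]
6 → replaces 7 → [1, 6, 8]
2 → replaces 6 → [1, 2, 8]
11 → extends → [1, 2, 8, 11]
3 → replaces 8 → [1, 2, 3, 11]
9 → replaces 11 → [1, 2, 3, 9]
10 → extends → [1, 2, 3, 9, 10]
5 → replaces 9 → [1, 2, 3, 5, 10]
Longest strictly increasing subsequence has length 5, so deletions = 13 − 5 = 8.

8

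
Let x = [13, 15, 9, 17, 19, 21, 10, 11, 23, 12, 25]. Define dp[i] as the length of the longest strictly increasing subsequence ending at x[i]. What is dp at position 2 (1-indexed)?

dp[i] = 1 + max{dp[j] : j<i, x[j]<x[i]} (or 1 if no such j):
i:      1  2  3  4  5  6  7  8  9 10 11
x[i]:  13 15  9 17 19 21 10 11 23 12 25
dp:     1  2  1  3  4  5  2  3  6  4  7
At index 2 the value is 2.

2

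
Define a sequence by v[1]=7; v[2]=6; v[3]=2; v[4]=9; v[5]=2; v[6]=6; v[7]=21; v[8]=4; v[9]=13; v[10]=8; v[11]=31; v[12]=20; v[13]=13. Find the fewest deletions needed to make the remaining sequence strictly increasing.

Fewest deletions = n − (longest strictly increasing subsequence).
Patience tails:
7 → extends → [7]
6 → replaces 7 → [6]
2 → replaces 6 → [2]
9 → extends → [2, 9]
2 → already a tail → [2, 9]
6 → replaces 9 → [2, 6]
21 → extends → [2, 6, 21]
4 → replaces 6 → [2, 4, 21]
13 → replaces 21 → [2, 4, 13]
8 → replaces 13 → [2, 4, 8]
31 → extends → [2, 4, 8, 31]
20 → replaces 31 → [2, 4, 8, 20]
13 → replaces 20 → [2, 4, 8, 13]
Longest strictly increasing subsequence has length 4, so deletions = 13 − 4 = 9.

9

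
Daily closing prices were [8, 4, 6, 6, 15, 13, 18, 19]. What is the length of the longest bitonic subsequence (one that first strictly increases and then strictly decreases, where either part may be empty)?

5

inc[i] = longest strictly increasing subsequence ending at i; dec[i] = longest strictly decreasing subsequence starting at i:
i:      1  2  3  4  5  6  7  8
a[i]:   8  4  6  6 15 13 18 19
inc:    1  1  2  2  3  3  4  5
dec:    2  1  1  1  2  1  1  1
Best peak at i=8 (value 19): inc=5, dec=1, length 5+1−1 = 5.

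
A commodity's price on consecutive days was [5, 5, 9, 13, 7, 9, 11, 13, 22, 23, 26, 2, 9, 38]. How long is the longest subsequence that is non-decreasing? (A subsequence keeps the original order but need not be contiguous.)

10

Track the smallest tail for each achievable length (allowing ties):
5 → extends → [5]
5 → extends → [5, 5]
9 → extends → [5, 5, 9]
13 → extends → [5, 5, 9, 13]
7 → replaces 9 → [5, 5, 7, 13]
9 → replaces 13 → [5, 5, 7, 9]
11 → extends → [5, 5, 7, 9, 11]
13 → extends → [5, 5, 7, 9, 11, 13]
22 → extends → [5, 5, 7, 9, 11, 13, 22]
23 → extends → [5, 5, 7, 9, 11, 13, 22, 23]
26 → extends → [5, 5, 7, 9, 11, 13, 22, 23, 26]
2 → replaces 5 → [2, 5, 7, 9, 11, 13, 22, 23, 26]
9 → replaces 11 → [2, 5, 7, 9, 9, 13, 22, 23, 26]
38 → extends → [2, 5, 7, 9, 9, 13, 22, 23, 26, 38]
Ten tails, so the longest non-decreasing subsequence has length 10 (e.g. 5, 5, 9, 9, 11, 13, 22, 23, 26, 38).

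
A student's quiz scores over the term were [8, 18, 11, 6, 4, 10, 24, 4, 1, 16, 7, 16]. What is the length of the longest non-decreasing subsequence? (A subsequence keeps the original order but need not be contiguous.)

4

Track the smallest tail for each achievable length (allowing ties):
8 → extends → [8]
18 → extends → [8, 18]
11 → replaces 18 → [8, 11]
6 → replaces 8 → [6, 11]
4 → replaces 6 → [4, 11]
10 → replaces 11 → [4, 10]
24 → extends → [4, 10, 24]
4 → replaces 10 → [4, 4, 24]
1 → replaces 4 → [1, 4, 24]
16 → replaces 24 → [1, 4, 16]
7 → replaces 16 → [1, 4, 7]
16 → extends → [1, 4, 7, 16]
Four tails, so the longest non-decreasing subsequence has length 4 (e.g. 8, 11, 16, 16).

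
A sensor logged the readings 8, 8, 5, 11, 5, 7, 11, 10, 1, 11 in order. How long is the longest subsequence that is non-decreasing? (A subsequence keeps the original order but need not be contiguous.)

Track the smallest tail for each achievable length (allowing ties):
8 → extends → [8]
8 → extends → [8, 8]
5 → replaces 8 → [5, 8]
11 → extends → [5, 8, 11]
5 → replaces 8 → [5, 5, 11]
7 → replaces 11 → [5, 5, 7]
11 → extends → [5, 5, 7, 11]
10 → replaces 11 → [5, 5, 7, 10]
1 → replaces 5 → [1, 5, 7, 10]
11 → extends → [1, 5, 7, 10, 11]
Five tails, so the longest non-decreasing subsequence has length 5 (e.g. 8, 8, 11, 11, 11).

5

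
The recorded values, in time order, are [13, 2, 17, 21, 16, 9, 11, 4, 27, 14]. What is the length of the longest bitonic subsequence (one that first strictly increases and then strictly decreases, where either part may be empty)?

6

inc[i] = longest strictly increasing subsequence ending at i; dec[i] = longest strictly decreasing subsequence starting at i:
i:      1  2  3  4  5  6  7  8  9 10
a[i]:  13  2 17 21 16  9 11  4 27 14
inc:    1  1  2  3  2  2  3  2  4  4
dec:    3  1  4  4  3  2  2  1  2  1
Best peak at i=4 (value 21): inc=3, dec=4, length 3+4−1 = 6.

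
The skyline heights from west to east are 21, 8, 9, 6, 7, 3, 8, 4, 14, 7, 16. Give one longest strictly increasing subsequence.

Patience tails give the LIS length; then backtrack through the dp parents:
21 → extends → [21]
8 → replaces 21 → [8]
9 → extends → [8, 9]
6 → replaces 8 → [6, 9]
7 → replaces 9 → [6, 7]
3 → replaces 6 → [3, 7]
8 → extends → [3, 7, 8]
4 → replaces 7 → [3, 4, 8]
14 → extends → [3, 4, 8, 14]
7 → replaces 8 → [3, 4, 7, 14]
16 → extends → [3, 4, 7, 14, 16]
Length 5; one witness is 6, 7, 8, 14, 16.

6, 7, 8, 14, 16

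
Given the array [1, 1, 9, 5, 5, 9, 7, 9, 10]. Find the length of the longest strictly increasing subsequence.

Track the smallest tail for each achievable length (strict):
1 → extends → [1]
1 → already a tail → [1]
9 → extends → [1, 9]
5 → replaces 9 → [1, 5]
5 → already a tail → [1, 5]
9 → extends → [1, 5, 9]
7 → replaces 9 → [1, 5, 7]
9 → extends → [1, 5, 7, 9]
10 → extends → [1, 5, 7, 9, 10]
Five tails, so the longest strictly increasing subsequence has length 5 (e.g. 1, 5, 7, 9, 10).

5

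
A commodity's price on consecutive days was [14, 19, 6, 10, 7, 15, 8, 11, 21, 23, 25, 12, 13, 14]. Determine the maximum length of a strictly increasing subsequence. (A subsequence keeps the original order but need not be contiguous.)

7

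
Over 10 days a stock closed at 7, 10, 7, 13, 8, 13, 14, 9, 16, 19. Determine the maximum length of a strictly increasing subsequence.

Track the smallest tail for each achievable length (strict):
7 → extends → [7]
10 → extends → [7, 10]
7 → already a tail → [7, 10]
13 → extends → [7, 10, 13]
8 → replaces 10 → [7, 8, 13]
13 → already a tail → [7, 8, 13]
14 → extends → [7, 8, 13, 14]
9 → replaces 13 → [7, 8, 9, 14]
16 → extends → [7, 8, 9, 14, 16]
19 → extends → [7, 8, 9, 14, 16, 19]
Six tails, so the longest strictly increasing subsequence has length 6 (e.g. 7, 10, 13, 14, 16, 19).

6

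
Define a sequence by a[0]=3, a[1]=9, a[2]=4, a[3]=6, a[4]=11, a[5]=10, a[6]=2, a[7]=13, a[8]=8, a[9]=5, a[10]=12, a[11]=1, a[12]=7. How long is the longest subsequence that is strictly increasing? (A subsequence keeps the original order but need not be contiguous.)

Track the smallest tail for each achievable length (strict):
3 → extends → [3]
9 → extends → [3, 9]
4 → replaces 9 → [3, 4]
6 → extends → [3, 4, 6]
11 → extends → [3, 4, 6, 11]
10 → replaces 11 → [3, 4, 6, 10]
2 → replaces 3 → [2, 4, 6, 10]
13 → extends → [2, 4, 6, 10, 13]
8 → replaces 10 → [2, 4, 6, 8, 13]
5 → replaces 6 → [2, 4, 5, 8, 13]
12 → replaces 13 → [2, 4, 5, 8, 12]
1 → replaces 2 → [1, 4, 5, 8, 12]
7 → replaces 8 → [1, 4, 5, 7, 12]
Five tails, so the longest strictly increasing subsequence has length 5 (e.g. 3, 4, 6, 11, 13).

5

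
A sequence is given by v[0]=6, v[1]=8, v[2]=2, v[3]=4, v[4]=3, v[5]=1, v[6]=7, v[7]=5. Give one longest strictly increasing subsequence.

Patience tails give the LIS length; then backtrack through the dp parents:
6 → extends → [6]
8 → extends → [6, 8]
2 → replaces 6 → [2, 8]
4 → replaces 8 → [2, 4]
3 → replaces 4 → [2, 3]
1 → replaces 2 → [1, 3]
7 → extends → [1, 3, 7]
5 → replaces 7 → [1, 3, 5]
Length 3; one witness is 2, 4, 7.

2, 4, 7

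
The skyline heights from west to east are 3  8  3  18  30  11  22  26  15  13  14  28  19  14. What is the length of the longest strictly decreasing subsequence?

4

Let dp[i] be the longest strictly decreasing subsequence ending at i:
i:      1  2  3  4  5  6  7  8  9 10 11 12 13 14
a[i]:   3  8  3 18 30 11 22 26 15 13 14 28 19 14
dp:     1  1  2  1  1  2  2  2  3  4  4  2  3  4
Maximum is 4.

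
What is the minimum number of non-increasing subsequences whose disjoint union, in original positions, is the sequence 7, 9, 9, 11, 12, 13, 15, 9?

6

Place each on the leftmost legal pile:
7 → new pile 1 (tops now [7])
9 → new pile 2 (tops now [7, 9])
9 → pile 2 (tops now [7, 9])
11 → new pile 3 (tops now [7, 9, 11])
12 → new pile 4 (tops now [7, 9, 11, 12])
13 → new pile 5 (tops now [7, 9, 11, 12, 13])
15 → new pile 6 (tops now [7, 9, 11, 12, 13, 15])
9 → pile 2 (tops now [7, 9, 11, 12, 13, 15])
Six piles.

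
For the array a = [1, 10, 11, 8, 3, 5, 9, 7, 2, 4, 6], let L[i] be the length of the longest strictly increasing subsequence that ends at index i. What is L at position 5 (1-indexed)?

2

dp[i] = 1 + max{dp[j] : j<i, a[j]<a[i]} (or 1 if no such j):
i:      1  2  3  4  5  6  7  8  9 10 11
a[i]:   1 10 11  8  3  5  9  7  2  4  6
dp:     1  2  3  2  2  3  4  4  2  3  4
At index 5 the value is 2.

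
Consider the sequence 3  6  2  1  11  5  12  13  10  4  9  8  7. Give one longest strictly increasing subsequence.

3, 6, 11, 12, 13

Patience tails give the LIS length; then backtrack through the dp parents:
3 → extends → [3]
6 → extends → [3, 6]
2 → replaces 3 → [2, 6]
1 → replaces 2 → [1, 6]
11 → extends → [1, 6, 11]
5 → replaces 6 → [1, 5, 11]
12 → extends → [1, 5, 11, 12]
13 → extends → [1, 5, 11, 12, 13]
10 → replaces 11 → [1, 5, 10, 12, 13]
4 → replaces 5 → [1, 4, 10, 12, 13]
9 → replaces 10 → [1, 4, 9, 12, 13]
8 → replaces 9 → [1, 4, 8, 12, 13]
7 → replaces 8 → [1, 4, 7, 12, 13]
Length 5; one witness is 3, 6, 11, 12, 13.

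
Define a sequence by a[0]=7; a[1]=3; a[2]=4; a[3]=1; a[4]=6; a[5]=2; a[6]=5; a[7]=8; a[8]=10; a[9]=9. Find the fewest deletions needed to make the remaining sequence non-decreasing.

Fewest deletions = n − (longest non-decreasing subsequence).
Patience tails:
7 → extends → [7]
3 → replaces 7 → [3]
4 → extends → [3, 4]
1 → replaces 3 → [1, 4]
6 → extends → [1, 4, 6]
2 → replaces 4 → [1, 2, 6]
5 → replaces 6 → [1, 2, 5]
8 → extends → [1, 2, 5, 8]
10 → extends → [1, 2, 5, 8, 10]
9 → replaces 10 → [1, 2, 5, 8, 9]
Longest non-decreasing subsequence has length 5, so deletions = 10 − 5 = 5.

5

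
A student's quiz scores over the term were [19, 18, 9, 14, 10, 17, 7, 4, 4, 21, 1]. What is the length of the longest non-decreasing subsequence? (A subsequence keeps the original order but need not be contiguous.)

4

Track the smallest tail for each achievable length (allowing ties):
19 → extends → [19]
18 → replaces 19 → [18]
9 → replaces 18 → [9]
14 → extends → [9, 14]
10 → replaces 14 → [9, 10]
17 → extends → [9, 10, 17]
7 → replaces 9 → [7, 10, 17]
4 → replaces 7 → [4, 10, 17]
4 → replaces 10 → [4, 4, 17]
21 → extends → [4, 4, 17, 21]
1 → replaces 4 → [1, 4, 17, 21]
Four tails, so the longest non-decreasing subsequence has length 4 (e.g. 9, 14, 17, 21).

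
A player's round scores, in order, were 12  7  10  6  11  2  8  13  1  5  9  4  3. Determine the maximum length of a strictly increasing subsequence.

4

Track the smallest tail for each achievable length (strict):
12 → extends → [12]
7 → replaces 12 → [7]
10 → extends → [7, 10]
6 → replaces 7 → [6, 10]
11 → extends → [6, 10, 11]
2 → replaces 6 → [2, 10, 11]
8 → replaces 10 → [2, 8, 11]
13 → extends → [2, 8, 11, 13]
1 → replaces 2 → [1, 8, 11, 13]
5 → replaces 8 → [1, 5, 11, 13]
9 → replaces 11 → [1, 5, 9, 13]
4 → replaces 5 → [1, 4, 9, 13]
3 → replaces 4 → [1, 3, 9, 13]
Four tails, so the longest strictly increasing subsequence has length 4 (e.g. 7, 10, 11, 13).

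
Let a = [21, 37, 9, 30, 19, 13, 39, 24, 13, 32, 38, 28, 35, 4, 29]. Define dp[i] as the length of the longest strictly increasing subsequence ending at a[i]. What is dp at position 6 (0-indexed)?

dp[i] = 1 + max{dp[j] : j<i, a[j]<a[i]} (or 1 if no such j):
i:      0  1  2  3  4  5  6  7  8  9 10 11 12 13 14
a[i]:  21 37  9 30 19 13 39 24 13 32 38 28 35  4 29
dp:     1  2  1  2  2  2  3  3  2  4  5  4  5  1  5
At index 6 the value is 3.

3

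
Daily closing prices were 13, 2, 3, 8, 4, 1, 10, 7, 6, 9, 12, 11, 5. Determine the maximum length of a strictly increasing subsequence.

6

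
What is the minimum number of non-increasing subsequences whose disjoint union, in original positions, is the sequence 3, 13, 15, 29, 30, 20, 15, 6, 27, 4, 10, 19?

5

Place each on the leftmost legal pile:
3 → new pile 1 (tops now [3])
13 → new pile 2 (tops now [3, 13])
15 → new pile 3 (tops now [3, 13, 15])
29 → new pile 4 (tops now [3, 13, 15, 29])
30 → new pile 5 (tops now [3, 13, 15, 29, 30])
20 → pile 4 (tops now [3, 13, 15, 20, 30])
15 → pile 3 (tops now [3, 13, 15, 20, 30])
6 → pile 2 (tops now [3, 6, 15, 20, 30])
27 → pile 5 (tops now [3, 6, 15, 20, 27])
4 → pile 2 (tops now [3, 4, 15, 20, 27])
10 → pile 3 (tops now [3, 4, 10, 20, 27])
19 → pile 4 (tops now [3, 4, 10, 19, 27])
Five piles.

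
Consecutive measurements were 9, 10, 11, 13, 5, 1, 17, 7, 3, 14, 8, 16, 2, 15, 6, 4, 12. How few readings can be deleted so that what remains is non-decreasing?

Fewest deletions = n − (longest non-decreasing subsequence).
Patience tails:
9 → extends → [9]
10 → extends → [9, 10]
11 → extends → [9, 10, 11]
13 → extends → [9, 10, 11, 13]
5 → replaces 9 → [5, 10, 11, 13]
1 → replaces 5 → [1, 10, 11, 13]
17 → extends → [1, 10, 11, 13, 17]
7 → replaces 10 → [1, 7, 11, 13, 17]
3 → replaces 7 → [1, 3, 11, 13, 17]
14 → replaces 17 → [1, 3, 11, 13, 14]
8 → replaces 11 → [1, 3, 8, 13, 14]
16 → extends → [1, 3, 8, 13, 14, 16]
2 → replaces 3 → [1, 2, 8, 13, 14, 16]
15 → replaces 16 → [1, 2, 8, 13, 14, 15]
6 → replaces 8 → [1, 2, 6, 13, 14, 15]
4 → replaces 6 → [1, 2, 4, 13, 14, 15]
12 → replaces 13 → [1, 2, 4, 12, 14, 15]
Longest non-decreasing subsequence has length 6, so deletions = 17 − 6 = 11.

11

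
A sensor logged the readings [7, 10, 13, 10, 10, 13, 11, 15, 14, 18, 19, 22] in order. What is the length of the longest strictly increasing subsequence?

Track the smallest tail for each achievable length (strict):
7 → extends → [7]
10 → extends → [7, 10]
13 → extends → [7, 10, 13]
10 → already a tail → [7, 10, 13]
10 → already a tail → [7, 10, 13]
13 → already a tail → [7, 10, 13]
11 → replaces 13 → [7, 10, 11]
15 → extends → [7, 10, 11, 15]
14 → replaces 15 → [7, 10, 11, 14]
18 → extends → [7, 10, 11, 14, 18]
19 → extends → [7, 10, 11, 14, 18, 19]
22 → extends → [7, 10, 11, 14, 18, 19, 22]
Seven tails, so the longest strictly increasing subsequence has length 7 (e.g. 7, 10, 13, 15, 18, 19, 22).

7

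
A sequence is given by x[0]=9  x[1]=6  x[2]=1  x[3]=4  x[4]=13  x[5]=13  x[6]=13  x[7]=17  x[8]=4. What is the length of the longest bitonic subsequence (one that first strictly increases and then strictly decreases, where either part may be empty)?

5

inc[i] = longest strictly increasing subsequence ending at i; dec[i] = longest strictly decreasing subsequence starting at i:
i:      0  1  2  3  4  5  6  7  8
x[i]:   9  6  1  4 13 13 13 17  4
inc:    1  1  1  2  3  3  3  4  2
dec:    3  2  1  1  2  2  2  2  1
Best peak at i=7 (value 17): inc=4, dec=2, length 4+2−1 = 5.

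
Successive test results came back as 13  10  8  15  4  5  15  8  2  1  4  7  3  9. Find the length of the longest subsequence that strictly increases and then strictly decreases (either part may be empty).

6

inc[i] = longest strictly increasing subsequence ending at i; dec[i] = longest strictly decreasing subsequence starting at i:
i:      1  2  3  4  5  6  7  8  9 10 11 12 13 14
a[i]:  13 10  8 15  4  5 15  8  2  1  4  7  3  9
inc:    1  1  1  2  1  2  3  3  1  1  2  3  2  4
dec:    6  5  4  4  3  3  4  3  2  1  2  2  1  1
Best peak at i=1 (value 13): inc=1, dec=6, length 1+6−1 = 6.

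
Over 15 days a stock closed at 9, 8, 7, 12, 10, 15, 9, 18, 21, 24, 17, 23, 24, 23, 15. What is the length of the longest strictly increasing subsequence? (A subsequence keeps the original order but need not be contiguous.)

Let dp[i] be the length of the longest such subsequence ending at index i:
i:      1  2  3  4  5  6  7  8  9 10 11 12 13 14 15
a[i]:   9  8  7 12 10 15  9 18 21 24 17 23 24 23 15
dp:     1  1  1  2  2  3  2  4  5  6  4  6  7  6  3
Maximum dp value is 7.

7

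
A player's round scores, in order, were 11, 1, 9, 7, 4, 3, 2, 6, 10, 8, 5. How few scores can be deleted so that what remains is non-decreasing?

Fewest deletions = n − (longest non-decreasing subsequence).
Patience tails:
11 → extends → [11]
1 → replaces 11 → [1]
9 → extends → [1, 9]
7 → replaces 9 → [1, 7]
4 → replaces 7 → [1, 4]
3 → replaces 4 → [1, 3]
2 → replaces 3 → [1, 2]
6 → extends → [1, 2, 6]
10 → extends → [1, 2, 6, 10]
8 → replaces 10 → [1, 2, 6, 8]
5 → replaces 6 → [1, 2, 5, 8]
Longest non-decreasing subsequence has length 4, so deletions = 11 − 4 = 7.

7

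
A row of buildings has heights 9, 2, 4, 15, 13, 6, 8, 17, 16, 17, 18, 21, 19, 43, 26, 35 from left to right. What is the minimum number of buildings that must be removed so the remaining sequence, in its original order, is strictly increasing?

6

Fewest deletions = n − (longest strictly increasing subsequence).
i:      1  2  3  4  5  6  7  8  9 10 11 12 13 14 15 16
a[i]:   9  2  4 15 13  6  8 17 16 17 18 21 19 43 26 35
dp:     1  1  2  3  3  3  4  5  5  6  7  8  8  9  9 10
max dp = 10, so deletions = 16 − 10 = 6.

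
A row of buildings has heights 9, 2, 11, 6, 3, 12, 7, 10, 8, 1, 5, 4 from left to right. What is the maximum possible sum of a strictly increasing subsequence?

32

Let S[i] be the best sum of a strictly increasing subsequence ending at i:
i:      1  2  3  4  5  6  7  8  9 10 11 12
a[i]:   9  2 11  6  3 12  7 10  8  1  5  4
S:      9  2 20  8  5 32 15 25 23  1 10  9
Maximum is 32 (e.g. 9 + 11 + 12).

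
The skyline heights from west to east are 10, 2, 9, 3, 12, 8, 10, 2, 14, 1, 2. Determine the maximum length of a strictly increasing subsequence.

Track the smallest tail for each achievable length (strict):
10 → extends → [10]
2 → replaces 10 → [2]
9 → extends → [2, 9]
3 → replaces 9 → [2, 3]
12 → extends → [2, 3, 12]
8 → replaces 12 → [2, 3, 8]
10 → extends → [2, 3, 8, 10]
2 → already a tail → [2, 3, 8, 10]
14 → extends → [2, 3, 8, 10, 14]
1 → replaces 2 → [1, 3, 8, 10, 14]
2 → replaces 3 → [1, 2, 8, 10, 14]
Five tails, so the longest strictly increasing subsequence has length 5 (e.g. 2, 3, 8, 10, 14).

5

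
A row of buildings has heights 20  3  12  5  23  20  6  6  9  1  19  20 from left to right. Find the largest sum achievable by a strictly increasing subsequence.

62

Let S[i] be the best sum of a strictly increasing subsequence ending at i:
i:      1  2  3  4  5  6  7  8  9 10 11 12
a[i]:  20  3 12  5 23 20  6  6  9  1 19 20
S:     20  3 15  8 43 35 14 14 23  1 42 62
Maximum is 62 (e.g. 3 + 5 + 6 + 9 + 19 + 20).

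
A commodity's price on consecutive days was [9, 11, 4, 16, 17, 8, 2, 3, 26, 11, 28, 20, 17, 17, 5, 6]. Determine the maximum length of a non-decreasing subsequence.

6

Track the smallest tail for each achievable length (allowing ties):
9 → extends → [9]
11 → extends → [9, 11]
4 → replaces 9 → [4, 11]
16 → extends → [4, 11, 16]
17 → extends → [4, 11, 16, 17]
8 → replaces 11 → [4, 8, 16, 17]
2 → replaces 4 → [2, 8, 16, 17]
3 → replaces 8 → [2, 3, 16, 17]
26 → extends → [2, 3, 16, 17, 26]
11 → replaces 16 → [2, 3, 11, 17, 26]
28 → extends → [2, 3, 11, 17, 26, 28]
20 → replaces 26 → [2, 3, 11, 17, 20, 28]
17 → replaces 20 → [2, 3, 11, 17, 17, 28]
17 → replaces 28 → [2, 3, 11, 17, 17, 17]
5 → replaces 11 → [2, 3, 5, 17, 17, 17]
6 → replaces 17 → [2, 3, 5, 6, 17, 17]
Six tails, so the longest non-decreasing subsequence has length 6 (e.g. 9, 11, 16, 17, 26, 28).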